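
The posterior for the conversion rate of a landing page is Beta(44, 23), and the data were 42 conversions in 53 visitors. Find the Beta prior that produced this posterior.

A Beta(α, β) prior with s successes and f failures in binomial data gives a Beta(α+s, β+f) posterior.
So α = 44 − 42 = 2 and β = 23 − 11 = 12.

Beta(2, 12)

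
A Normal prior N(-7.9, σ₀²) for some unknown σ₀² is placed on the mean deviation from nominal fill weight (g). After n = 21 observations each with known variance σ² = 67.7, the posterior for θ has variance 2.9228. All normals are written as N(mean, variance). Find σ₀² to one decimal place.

σ₀² = 31.3

Posterior precision equals prior precision plus data precision: 1/σ_n² = 1/σ₀² + n/σ².
So 1/σ₀² = 1/2.9228 − 21/67.7 = 0.342138 − 0.310192 = 0.031946.
Hence σ₀² = 1/0.031946 ≈ 31.3.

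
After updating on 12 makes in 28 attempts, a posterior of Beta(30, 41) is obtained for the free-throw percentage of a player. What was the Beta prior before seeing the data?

Beta(18, 25)

Under Beta–binomial conjugacy the posterior parameters are (a+s, b+f).
Subtract the data counts: 30−12=18, 41−16=25.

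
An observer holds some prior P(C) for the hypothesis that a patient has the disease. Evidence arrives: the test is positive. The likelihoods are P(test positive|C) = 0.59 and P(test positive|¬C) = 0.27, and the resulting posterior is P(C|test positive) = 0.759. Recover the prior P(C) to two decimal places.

P(C) = 0.59

Bayes' rule in odds form gives O(C|E) = O(C)·[P(E|C)/P(E|¬C)], hence O(C) = O(C|E)/LR.
Posterior odds = 0.759/(1−0.759) = 3.1494. LR = 0.59/0.27 = 2.1852.
Prior odds = 3.1494/2.1852 = 1.4412, so P(C) = 1.4412/(1+1.4412) ≈ 0.59.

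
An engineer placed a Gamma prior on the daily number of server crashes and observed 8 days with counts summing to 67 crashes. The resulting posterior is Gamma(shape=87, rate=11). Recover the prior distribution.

Gamma(shape=20, rate=3)

A Gamma(α, β) prior (rate parametrization) on a Poisson rate with n observations summing to S gives posterior Gamma(α+S, β+n).
So α = 87 − 67 = 20 and β = 11 − 8 = 3.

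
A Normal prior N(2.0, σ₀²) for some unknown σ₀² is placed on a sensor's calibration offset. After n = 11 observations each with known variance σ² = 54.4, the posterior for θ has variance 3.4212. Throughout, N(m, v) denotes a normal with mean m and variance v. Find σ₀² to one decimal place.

Posterior precision equals prior precision plus data precision: 1/σ_n² = 1/σ₀² + n/σ².
So 1/σ₀² = 1/3.4212 − 11/54.4 = 0.292295 − 0.202206 = 0.090089.
Hence σ₀² = 1/0.090089 ≈ 11.1.

σ₀² = 11.1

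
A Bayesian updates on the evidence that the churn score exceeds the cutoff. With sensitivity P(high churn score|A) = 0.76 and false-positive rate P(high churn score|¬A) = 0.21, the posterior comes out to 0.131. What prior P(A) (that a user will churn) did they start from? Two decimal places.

In odds form, posterior odds = prior odds × likelihood ratio, so prior odds = posterior odds ÷ LR.
Posterior odds = 0.131/(1−0.131) = 0.1507. LR = 0.76/0.21 = 3.6190.
Prior odds = 0.1507/3.6190 = 0.0416, so P(A) = 0.0416/(1+0.0416) ≈ 0.04.

P(A) = 0.04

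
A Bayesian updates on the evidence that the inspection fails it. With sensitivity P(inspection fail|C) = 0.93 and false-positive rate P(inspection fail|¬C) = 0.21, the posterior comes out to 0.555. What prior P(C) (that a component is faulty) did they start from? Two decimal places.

P(C) = 0.22

Bayes' rule in odds form gives O(C|E) = O(C)·[P(E|C)/P(E|¬C)], hence O(C) = O(C|E)/LR.
Posterior odds = 0.555/(1−0.555) = 1.2472. LR = 0.93/0.21 = 4.4286.
Prior odds = 1.2472/4.4286 = 0.2816, so P(C) = 0.2816/(1+0.2816) ≈ 0.22.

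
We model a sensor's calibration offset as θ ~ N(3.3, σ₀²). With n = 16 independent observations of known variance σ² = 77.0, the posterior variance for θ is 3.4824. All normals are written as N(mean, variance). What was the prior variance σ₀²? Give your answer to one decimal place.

σ₀² = 12.6

For the Normal–Normal model with known σ², precisions add: τ_n = τ₀ + n/σ².
So 1/σ₀² = 1/3.4824 − 16/77.0 = 0.287158 − 0.207792 = 0.079366.
Hence σ₀² = 1/0.079366 ≈ 12.6.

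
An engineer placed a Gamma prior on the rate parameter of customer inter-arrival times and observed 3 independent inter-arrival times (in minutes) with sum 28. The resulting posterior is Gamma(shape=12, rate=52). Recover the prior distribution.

For an exponential likelihood with a Gamma(α, β) prior on the rate, n observations with total T give posterior Gamma(α+n, β+T).
So α = 12 − 3 = 9 and β = 52 − 28 = 24.

Gamma(shape=9, rate=24)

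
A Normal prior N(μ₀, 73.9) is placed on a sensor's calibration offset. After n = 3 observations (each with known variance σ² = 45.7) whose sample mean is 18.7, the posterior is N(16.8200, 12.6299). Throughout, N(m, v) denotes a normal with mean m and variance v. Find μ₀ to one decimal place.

μ₀ = 7.7

The posterior mean is a precision-weighted average: μ_n = (τ₀μ₀ + τ_data·x̄)/(τ₀+τ_data), with τ₀=1/σ₀² and τ_data=n/σ².
Here τ₀ = 1/73.9 = 0.013532 and τ_data = 3/45.7 = 0.065646, so τ_n = 0.079178.
Rearranging for μ₀: μ₀ = (μ_n·τ_n − τ_data·x̄)/τ₀ = (16.8200·0.079178 − 0.065646·18.7) / 0.013532 = 0.104194/0.013532 ≈ 7.7.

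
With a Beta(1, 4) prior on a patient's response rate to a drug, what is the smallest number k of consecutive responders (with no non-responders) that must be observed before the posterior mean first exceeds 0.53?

k = 4

After k responders and 0 non-responders the posterior is Beta(1+k, 4), with mean (1+k)/(1+4+k).
Set (1+k)/(5+k) > 0.53 and solve: k > (0.53·5 − 1)/(1 − 0.53) = 3.511.
The smallest integer exceeding 3.511 is 4, and checking k=4: (5)/(9) = 0.5556 > 0.53.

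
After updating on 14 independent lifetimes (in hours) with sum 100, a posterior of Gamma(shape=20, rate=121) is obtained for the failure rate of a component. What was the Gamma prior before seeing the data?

For an exponential likelihood with a Gamma(α, β) prior on the rate, n observations with total T give posterior Gamma(α+n, β+T).
So α = 20 − 14 = 6 and β = 121 − 100 = 21.

Gamma(shape=6, rate=21)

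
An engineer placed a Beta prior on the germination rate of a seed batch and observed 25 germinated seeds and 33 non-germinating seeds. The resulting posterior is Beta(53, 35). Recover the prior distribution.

Beta(28, 2)

Under Beta–binomial conjugacy the posterior parameters are (a+s, b+f).
So a = 53 − 25 = 28 and b = 35 − 33 = 2.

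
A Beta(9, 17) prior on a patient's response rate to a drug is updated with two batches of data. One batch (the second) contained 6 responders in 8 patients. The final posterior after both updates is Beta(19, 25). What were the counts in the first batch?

Sequential conjugate updates are equivalent to a single update on the pooled data, so total successes = posterior α − prior α and total failures = posterior β − prior β.
Total across both batches: 19−9=10 responders, 25−17=8 non-responders.
Subtract the second batch: 10−6=4 responders and 8−2=6 non-responders.

4 responders and 6 non-responders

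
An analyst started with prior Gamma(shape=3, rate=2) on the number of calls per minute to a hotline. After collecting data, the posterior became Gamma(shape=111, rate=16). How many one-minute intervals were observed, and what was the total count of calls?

n = 14 one-minute intervals with total 108 calls

A Gamma(α, β) prior (rate parametrization) on a Poisson rate with n observations summing to S gives posterior Gamma(α+S, β+n).
Matching: Σxᵢ = 111 − 3 = 108 and n = 16 − 2 = 14.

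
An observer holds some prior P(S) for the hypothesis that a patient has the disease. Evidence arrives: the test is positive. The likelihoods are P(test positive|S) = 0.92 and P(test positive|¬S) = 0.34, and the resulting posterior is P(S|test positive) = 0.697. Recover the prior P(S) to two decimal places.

P(S) = 0.46

Bayes' rule in odds form gives O(S|E) = O(S)·[P(E|S)/P(E|¬S)], hence O(S) = O(S|E)/LR.
Posterior odds = 0.697/(1−0.697) = 2.3003. LR = 0.92/0.34 = 2.7059.
Prior odds = 2.3003/2.7059 = 0.8501, so P(S) = 0.8501/(1+0.8501) ≈ 0.46.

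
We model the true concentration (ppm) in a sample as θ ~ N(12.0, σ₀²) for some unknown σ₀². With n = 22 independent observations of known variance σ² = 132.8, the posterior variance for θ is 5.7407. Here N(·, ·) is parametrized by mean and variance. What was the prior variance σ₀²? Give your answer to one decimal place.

Posterior precision equals prior precision plus data precision: 1/σ_n² = 1/σ₀² + n/σ².
So 1/σ₀² = 1/5.7407 − 22/132.8 = 0.174195 − 0.165663 = 0.008532.
Hence σ₀² = 1/0.008532 ≈ 117.2.

σ₀² = 117.2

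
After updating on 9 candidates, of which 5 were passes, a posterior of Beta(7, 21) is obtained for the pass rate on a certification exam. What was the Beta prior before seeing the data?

Beta(2, 17)

A Beta(α, β) prior with s successes and f failures in binomial data gives a Beta(α+s, β+f) posterior.
Subtract the data counts: 7−5=2, 21−4=17.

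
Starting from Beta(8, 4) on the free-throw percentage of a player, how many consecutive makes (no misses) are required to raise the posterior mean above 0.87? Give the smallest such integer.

k = 19

After k makes and 0 misses the posterior is Beta(8+k, 4), with mean (8+k)/(8+4+k).
Set (8+k)/(12+k) > 0.87 and solve: k > (0.87·12 − 8)/(1 − 0.87) = 18.769.
The smallest integer exceeding 18.769 is 19, and checking k=19: (27)/(31) = 0.8710 > 0.87.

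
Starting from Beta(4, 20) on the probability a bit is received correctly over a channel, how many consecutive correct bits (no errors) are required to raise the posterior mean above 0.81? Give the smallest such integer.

k = 82

After k correct bits and 0 errors the posterior is Beta(4+k, 20), with mean (4+k)/(4+20+k).
Set (4+k)/(24+k) > 0.81 and solve: k > (0.81·24 − 4)/(1 − 0.81) = 81.263.
The smallest integer exceeding 81.263 is 82, and checking k=82: (86)/(106) = 0.8113 > 0.81.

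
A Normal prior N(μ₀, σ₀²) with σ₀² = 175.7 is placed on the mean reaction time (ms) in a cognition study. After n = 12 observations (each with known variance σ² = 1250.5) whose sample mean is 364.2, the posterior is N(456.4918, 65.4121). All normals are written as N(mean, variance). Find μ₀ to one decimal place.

μ₀ = 612.1

With known observation variance, the Normal–Normal posterior has precision τ_n = τ₀ + n/σ² and mean μ_n = (τ₀μ₀ + (n/σ²)x̄)/τ_n.
Here τ₀ = 1/175.7 = 0.005692 and τ_data = 12/1250.5 = 0.009596, so τ_n = 0.015288.
Rearranging for μ₀: μ₀ = (μ_n·τ_n − τ_data·x̄)/τ₀ = (456.4918·0.015288 − 0.009596·364.2) / 0.005692 = 3.483983/0.005692 ≈ 612.1.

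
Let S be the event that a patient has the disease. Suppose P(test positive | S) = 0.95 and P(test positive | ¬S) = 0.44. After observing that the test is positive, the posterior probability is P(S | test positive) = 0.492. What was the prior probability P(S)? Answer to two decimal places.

P(S) = 0.31

In odds form, posterior odds = prior odds × likelihood ratio, so prior odds = posterior odds ÷ LR.
Posterior odds = 0.492/(1−0.492) = 0.9685. LR = 0.95/0.44 = 2.1591.
Prior odds = 0.9685/2.1591 = 0.4486, so P(S) = 0.4486/(1+0.4486) ≈ 0.31.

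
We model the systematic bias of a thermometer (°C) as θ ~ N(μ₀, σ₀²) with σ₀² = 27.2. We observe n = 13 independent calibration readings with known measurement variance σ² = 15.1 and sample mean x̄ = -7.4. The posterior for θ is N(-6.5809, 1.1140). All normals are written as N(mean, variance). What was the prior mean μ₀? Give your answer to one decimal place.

μ₀ = 12.6

With known observation variance, the Normal–Normal posterior has precision τ_n = τ₀ + n/σ² and mean μ_n = (τ₀μ₀ + (n/σ²)x̄)/τ_n.
Here τ₀ = 1/27.2 = 0.036765 and τ_data = 13/15.1 = 0.860927, so τ_n = 0.897692.
Rearranging for μ₀: μ₀ = (μ_n·τ_n − τ_data·x̄)/τ₀ = (-6.5809·0.897692 − 0.860927·-7.4) / 0.036765 = 0.463239/0.036765 ≈ 12.6.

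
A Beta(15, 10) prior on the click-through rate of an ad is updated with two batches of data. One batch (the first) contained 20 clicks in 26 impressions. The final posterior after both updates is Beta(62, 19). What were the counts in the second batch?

Because Beta–binomial updating is additive in the counts, the combined data contributed (α_post−α_prior, β_post−β_prior) successes and failures.
Total across both batches: 62−15=47 clicks, 19−10=9 non-clicks.
Subtract the first batch: 47−20=27 clicks and 9−6=3 non-clicks.

27 clicks and 3 non-clicks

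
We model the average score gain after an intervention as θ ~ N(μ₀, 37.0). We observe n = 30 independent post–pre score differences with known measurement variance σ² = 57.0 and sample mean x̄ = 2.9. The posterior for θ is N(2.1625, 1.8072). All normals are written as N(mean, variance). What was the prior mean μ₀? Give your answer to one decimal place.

The posterior mean is a precision-weighted average: μ_n = (τ₀μ₀ + τ_data·x̄)/(τ₀+τ_data), with τ₀=1/σ₀² and τ_data=n/σ².
Here τ₀ = 1/37.0 = 0.027027 and τ_data = 30/57.0 = 0.526316, so τ_n = 0.553343.
Rearranging for μ₀: μ₀ = (μ_n·τ_n − τ_data·x̄)/τ₀ = (2.1625·0.553343 − 0.526316·2.9) / 0.027027 = -0.329712/0.027027 ≈ -12.2.

μ₀ = -12.2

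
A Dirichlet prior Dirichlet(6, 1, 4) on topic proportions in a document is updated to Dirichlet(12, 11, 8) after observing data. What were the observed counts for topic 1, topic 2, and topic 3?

For a Dirichlet(α) prior with multinomial counts c, the posterior is Dirichlet(α + c) componentwise.
Counts are posterior − prior componentwise: 12−6=6, 11−1=10, 8−4=4.

counts (6, 10, 4)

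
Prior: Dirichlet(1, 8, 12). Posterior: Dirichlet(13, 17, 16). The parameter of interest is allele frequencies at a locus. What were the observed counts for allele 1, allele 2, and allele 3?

counts (12, 9, 4)

For a Dirichlet(α) prior with multinomial counts c, the posterior is Dirichlet(α + c) componentwise.
Counts are posterior − prior componentwise: 13−1=12, 17−8=9, 16−12=4.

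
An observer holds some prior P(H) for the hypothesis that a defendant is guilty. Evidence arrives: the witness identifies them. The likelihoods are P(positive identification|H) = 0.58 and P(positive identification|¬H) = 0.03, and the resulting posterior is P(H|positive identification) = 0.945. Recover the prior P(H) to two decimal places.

P(H) = 0.47

Bayes' rule in odds form gives O(H|E) = O(H)·[P(E|H)/P(E|¬H)], hence O(H) = O(H|E)/LR.
Posterior odds = 0.945/(1−0.945) = 17.1818. LR = 0.58/0.03 = 19.3333.
Prior odds = 17.1818/19.3333 = 0.8887, so P(H) = 0.8887/(1+0.8887) ≈ 0.47.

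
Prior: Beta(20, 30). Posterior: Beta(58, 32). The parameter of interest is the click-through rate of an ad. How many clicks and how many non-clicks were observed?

A Beta(α, β) prior with s successes and f failures in binomial data gives a Beta(α+s, β+f) posterior.
So s = 58 − 20 = 38 and f = 32 − 30 = 2.

38 clicks and 2 non-clicks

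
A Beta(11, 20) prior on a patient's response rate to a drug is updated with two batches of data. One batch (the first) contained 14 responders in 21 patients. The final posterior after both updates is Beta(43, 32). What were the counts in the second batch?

Sequential conjugate updates are equivalent to a single update on the pooled data, so total successes = posterior α − prior α and total failures = posterior β − prior β.
Total across both batches: 43−11=32 responders, 32−20=12 non-responders.
Subtract the first batch: 32−14=18 responders and 12−7=5 non-responders.

18 responders and 5 non-responders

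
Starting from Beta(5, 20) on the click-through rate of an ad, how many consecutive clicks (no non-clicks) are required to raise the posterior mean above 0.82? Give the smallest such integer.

k = 87

After k clicks and 0 non-clicks the posterior is Beta(5+k, 20), with mean (5+k)/(5+20+k).
Set (5+k)/(25+k) > 0.82 and solve: k > (0.82·25 − 5)/(1 − 0.82) = 86.111.
The smallest integer exceeding 86.111 is 87, and checking k=87: (92)/(112) = 0.8214 > 0.82.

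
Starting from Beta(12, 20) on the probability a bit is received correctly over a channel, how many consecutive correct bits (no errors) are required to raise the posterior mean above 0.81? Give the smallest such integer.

k = 74

After k correct bits and 0 errors the posterior is Beta(12+k, 20), with mean (12+k)/(12+20+k).
Set (12+k)/(32+k) > 0.81 and solve: k > (0.81·32 − 12)/(1 − 0.81) = 73.263.
The smallest integer exceeding 73.263 is 74.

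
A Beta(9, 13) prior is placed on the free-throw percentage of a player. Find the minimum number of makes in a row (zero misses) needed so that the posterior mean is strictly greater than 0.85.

After k makes and 0 misses the posterior is Beta(9+k, 13), with mean (9+k)/(9+13+k).
Set (9+k)/(22+k) > 0.85 and solve: k > (0.85·22 − 9)/(1 − 0.85) = 64.667.
The smallest integer exceeding 64.667 is 65.

k = 65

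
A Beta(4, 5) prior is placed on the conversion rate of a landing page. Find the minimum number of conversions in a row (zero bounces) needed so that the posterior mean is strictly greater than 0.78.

k = 14

After k conversions and 0 bounces the posterior is Beta(4+k, 5), with mean (4+k)/(4+5+k).
Set (4+k)/(9+k) > 0.78 and solve: k > (0.78·9 − 4)/(1 − 0.78) = 13.727.
The smallest integer exceeding 13.727 is 14.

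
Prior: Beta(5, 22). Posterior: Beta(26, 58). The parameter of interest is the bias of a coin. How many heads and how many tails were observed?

21 heads and 36 tails

Under Beta–binomial conjugacy the posterior parameters are (α+s, β+f).
So s = 26 − 5 = 21 and f = 58 − 22 = 36.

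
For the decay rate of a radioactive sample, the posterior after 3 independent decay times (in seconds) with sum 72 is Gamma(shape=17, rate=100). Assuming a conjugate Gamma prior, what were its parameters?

Gamma(shape=14, rate=28)

For an exponential likelihood with a Gamma(α, β) prior on the rate, n observations with total T give posterior Gamma(α+n, β+T).
So α = 17 − 3 = 14 and β = 100 − 72 = 28.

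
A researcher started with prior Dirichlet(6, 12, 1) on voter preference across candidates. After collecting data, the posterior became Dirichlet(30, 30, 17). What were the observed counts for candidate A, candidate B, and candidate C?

counts (24, 18, 16)

For a Dirichlet(α) prior with multinomial counts c, the posterior is Dirichlet(α + c) componentwise.
Counts are posterior − prior componentwise: 30−6=24, 30−12=18, 17−1=16.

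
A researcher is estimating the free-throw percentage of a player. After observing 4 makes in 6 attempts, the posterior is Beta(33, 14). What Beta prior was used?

Beta(29, 12)

A Beta(a, b) prior with s successes and f failures in binomial data gives a Beta(a+s, b+f) posterior.
Subtract the data counts: 33−4=29, 14−2=12.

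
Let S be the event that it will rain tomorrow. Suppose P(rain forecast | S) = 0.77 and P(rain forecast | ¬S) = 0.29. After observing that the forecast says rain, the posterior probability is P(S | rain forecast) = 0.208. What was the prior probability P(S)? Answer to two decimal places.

Bayes' rule in odds form gives O(S|E) = O(S)·[P(E|S)/P(E|¬S)], hence O(S) = O(S|E)/LR.
Posterior odds = 0.208/(1−0.208) = 0.2626. LR = 0.77/0.29 = 2.6552.
Prior odds = 0.2626/2.6552 = 0.0989, so P(S) = 0.0989/(1+0.0989) ≈ 0.09.

P(S) = 0.09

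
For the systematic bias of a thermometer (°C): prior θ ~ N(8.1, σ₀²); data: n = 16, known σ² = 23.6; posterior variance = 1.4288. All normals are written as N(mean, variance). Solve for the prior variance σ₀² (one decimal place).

σ₀² = 45.6

For the Normal–Normal model with known σ², precisions add: τ_n = τ₀ + n/σ².
So 1/σ₀² = 1/1.4288 − 16/23.6 = 0.699888 − 0.677966 = 0.021922.
Hence σ₀² = 1/0.021922 ≈ 45.6.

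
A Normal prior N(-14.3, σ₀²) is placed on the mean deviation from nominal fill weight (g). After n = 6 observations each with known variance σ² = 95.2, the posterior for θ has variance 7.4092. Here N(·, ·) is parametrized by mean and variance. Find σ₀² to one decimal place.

σ₀² = 13.9

Posterior precision equals prior precision plus data precision: 1/σ_n² = 1/σ₀² + n/σ².
So 1/σ₀² = 1/7.4092 − 6/95.2 = 0.134967 − 0.063025 = 0.071942.
Hence σ₀² = 1/0.071942 ≈ 13.9.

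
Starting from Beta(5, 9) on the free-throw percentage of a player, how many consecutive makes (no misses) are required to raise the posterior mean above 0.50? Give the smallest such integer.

k = 5

After k makes and 0 misses the posterior is Beta(5+k, 9), with mean (5+k)/(5+9+k).
Set (5+k)/(14+k) > 0.50 and solve: k > (0.50·14 − 5)/(1 − 0.50) = 4.000.
The smallest integer exceeding 4.000 is 5, and checking k=5: (10)/(19) = 0.5263 > 0.50.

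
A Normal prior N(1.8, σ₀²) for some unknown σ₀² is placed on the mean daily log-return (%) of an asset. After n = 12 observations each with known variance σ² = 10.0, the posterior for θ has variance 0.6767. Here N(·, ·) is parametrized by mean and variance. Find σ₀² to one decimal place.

σ₀² = 3.6

For the Normal–Normal model with known σ², precisions add: τ_n = τ₀ + n/σ².
So 1/σ₀² = 1/0.6767 − 12/10.0 = 1.477760 − 1.200000 = 0.277760.
Hence σ₀² = 1/0.277760 ≈ 3.6.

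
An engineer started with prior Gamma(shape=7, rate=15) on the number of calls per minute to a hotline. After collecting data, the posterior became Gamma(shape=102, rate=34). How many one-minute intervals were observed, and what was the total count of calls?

A Gamma(α, β) prior (rate parametrization) on a Poisson rate with n observations summing to S gives posterior Gamma(α+S, β+n).
Matching: Σxᵢ = 102 − 7 = 95 and n = 34 − 15 = 19.

n = 19 one-minute intervals with total 95 calls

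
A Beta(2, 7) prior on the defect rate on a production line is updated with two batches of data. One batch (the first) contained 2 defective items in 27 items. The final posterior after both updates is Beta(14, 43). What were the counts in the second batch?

Because Beta–binomial updating is additive in the counts, the combined data contributed (α_post−α_prior, β_post−β_prior) successes and failures.
Total across both batches: 14−2=12 defective items, 43−7=36 good items.
Subtract the first batch: 12−2=10 defective items and 36−25=11 good items.

10 defective items and 11 good items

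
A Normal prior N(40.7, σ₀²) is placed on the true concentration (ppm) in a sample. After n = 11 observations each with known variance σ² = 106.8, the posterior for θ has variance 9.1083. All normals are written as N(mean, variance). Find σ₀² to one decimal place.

For the Normal–Normal model with known σ², precisions add: τ_n = τ₀ + n/σ².
So 1/σ₀² = 1/9.1083 − 11/106.8 = 0.109790 − 0.102996 = 0.006794.
Hence σ₀² = 1/0.006794 ≈ 147.2.

σ₀² = 147.2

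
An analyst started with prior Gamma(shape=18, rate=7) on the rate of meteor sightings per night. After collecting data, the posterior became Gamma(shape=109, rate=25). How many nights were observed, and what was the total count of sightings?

A Gamma(α, β) prior (rate parametrization) on a Poisson rate with n observations summing to S gives posterior Gamma(α+S, β+n).
Matching: Σxᵢ = 109 − 18 = 91 and n = 25 − 7 = 18.

n = 18 nights with total 91 sightings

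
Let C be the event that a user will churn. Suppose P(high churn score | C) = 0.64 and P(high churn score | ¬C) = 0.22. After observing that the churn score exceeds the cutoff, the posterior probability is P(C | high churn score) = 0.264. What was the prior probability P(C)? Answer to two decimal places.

P(C) = 0.11

In odds form, posterior odds = prior odds × likelihood ratio, so prior odds = posterior odds ÷ LR.
Posterior odds = 0.264/(1−0.264) = 0.3587. LR = 0.64/0.22 = 2.9091.
Prior odds = 0.3587/2.9091 = 0.1233, so P(C) = 0.1233/(1+0.1233) ≈ 0.11.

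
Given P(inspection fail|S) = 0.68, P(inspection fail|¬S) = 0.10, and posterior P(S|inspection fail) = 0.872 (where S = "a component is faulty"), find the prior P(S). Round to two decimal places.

P(S) = 0.50

In odds form, posterior odds = prior odds × likelihood ratio, so prior odds = posterior odds ÷ LR.
Posterior odds = 0.872/(1−0.872) = 6.8125. LR = 0.68/0.10 = 6.8000.
Prior odds = 6.8125/6.8000 = 1.0018, so P(S) = 1.0018/(1+1.0018) ≈ 0.50.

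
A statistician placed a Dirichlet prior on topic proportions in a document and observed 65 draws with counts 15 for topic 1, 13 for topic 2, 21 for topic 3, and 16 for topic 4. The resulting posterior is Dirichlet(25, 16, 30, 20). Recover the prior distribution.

For a Dirichlet(α) prior with multinomial counts c, the posterior is Dirichlet(α + c) componentwise.
Subtract each count from the matching posterior parameter: 25−15=10, 16−13=3, 30−21=9, 20−16=4.

Dirichlet(10, 3, 9, 4)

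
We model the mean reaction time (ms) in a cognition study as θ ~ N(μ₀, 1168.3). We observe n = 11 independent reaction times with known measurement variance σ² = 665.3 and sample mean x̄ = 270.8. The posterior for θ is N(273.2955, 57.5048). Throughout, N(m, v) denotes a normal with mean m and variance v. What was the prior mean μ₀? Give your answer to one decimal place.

μ₀ = 321.5

The posterior mean is a precision-weighted average: μ_n = (τ₀μ₀ + τ_data·x̄)/(τ₀+τ_data), with τ₀=1/σ₀² and τ_data=n/σ².
Here τ₀ = 1/1168.3 = 0.000856 and τ_data = 11/665.3 = 0.016534, so τ_n = 0.017390.
Rearranging for μ₀: μ₀ = (μ_n·τ_n − τ_data·x̄)/τ₀ = (273.2955·0.017390 − 0.016534·270.8) / 0.000856 = 0.275202/0.000856 ≈ 321.5.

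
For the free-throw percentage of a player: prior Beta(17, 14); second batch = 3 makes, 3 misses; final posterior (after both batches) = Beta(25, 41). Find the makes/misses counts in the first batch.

5 makes and 24 misses

Sequential conjugate updates are equivalent to a single update on the pooled data, so total successes = posterior α − prior α and total failures = posterior β − prior β.
Total across both batches: 25−17=8 makes, 41−14=27 misses.
Subtract the second batch: 8−3=5 makes and 27−3=24 misses.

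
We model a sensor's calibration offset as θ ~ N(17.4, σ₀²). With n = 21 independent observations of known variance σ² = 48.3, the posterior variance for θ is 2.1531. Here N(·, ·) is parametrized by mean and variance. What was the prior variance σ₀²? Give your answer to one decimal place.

For the Normal–Normal model with known σ², precisions add: τ_n = τ₀ + n/σ².
So 1/σ₀² = 1/2.1531 − 21/48.3 = 0.464447 − 0.434783 = 0.029664.
Hence σ₀² = 1/0.029664 ≈ 33.7.

σ₀² = 33.7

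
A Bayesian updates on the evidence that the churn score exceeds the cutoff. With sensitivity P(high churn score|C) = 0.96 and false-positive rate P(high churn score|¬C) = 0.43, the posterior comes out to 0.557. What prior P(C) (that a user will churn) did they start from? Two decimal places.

P(C) = 0.36

In odds form, posterior odds = prior odds × likelihood ratio, so prior odds = posterior odds ÷ LR.
Posterior odds = 0.557/(1−0.557) = 1.2573. LR = 0.96/0.43 = 2.2326.
Prior odds = 1.2573/2.2326 = 0.5632, so P(C) = 0.5632/(1+0.5632) ≈ 0.36.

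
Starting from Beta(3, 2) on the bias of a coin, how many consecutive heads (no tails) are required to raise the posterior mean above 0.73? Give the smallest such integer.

k = 3

After k heads and 0 tails the posterior is Beta(3+k, 2), with mean (3+k)/(3+2+k).
Set (3+k)/(5+k) > 0.73 and solve: k > (0.73·5 − 3)/(1 − 0.73) = 2.407.
The smallest integer exceeding 2.407 is 3.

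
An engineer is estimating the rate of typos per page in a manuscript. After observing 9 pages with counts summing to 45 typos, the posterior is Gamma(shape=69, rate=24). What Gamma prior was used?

Gamma(shape=24, rate=15)

A Gamma(α, β) prior (rate parametrization) on a Poisson rate with n observations summing to S gives posterior Gamma(α+S, β+n).
So α = 69 − 45 = 24 and β = 24 − 9 = 15.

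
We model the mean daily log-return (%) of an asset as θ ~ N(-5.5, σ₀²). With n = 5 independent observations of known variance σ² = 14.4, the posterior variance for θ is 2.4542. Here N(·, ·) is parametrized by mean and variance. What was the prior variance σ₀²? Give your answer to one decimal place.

σ₀² = 16.6

Posterior precision equals prior precision plus data precision: 1/σ_n² = 1/σ₀² + n/σ².
So 1/σ₀² = 1/2.4542 − 5/14.4 = 0.407465 − 0.347222 = 0.060243.
Hence σ₀² = 1/0.060243 ≈ 16.6.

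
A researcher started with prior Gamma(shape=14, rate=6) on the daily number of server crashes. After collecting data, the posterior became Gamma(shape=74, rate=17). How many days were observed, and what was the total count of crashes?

n = 11 days with total 60 crashes

A Gamma(α, β) prior (rate parametrization) on a Poisson rate with n observations summing to S gives posterior Gamma(α+S, β+n).
Matching: Σxᵢ = 74 − 14 = 60 and n = 17 − 6 = 11.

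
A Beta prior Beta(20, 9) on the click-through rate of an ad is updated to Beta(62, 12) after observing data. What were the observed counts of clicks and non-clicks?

A Beta(α, β) prior with s successes and f failures in binomial data gives a Beta(α+s, β+f) posterior.
Match parameters: s=62−20=42, f=12−9=3.

42 clicks and 3 non-clicks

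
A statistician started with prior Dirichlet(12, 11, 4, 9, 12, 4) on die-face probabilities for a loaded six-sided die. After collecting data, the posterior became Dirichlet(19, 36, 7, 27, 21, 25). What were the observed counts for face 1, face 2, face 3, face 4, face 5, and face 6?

counts (7, 25, 3, 18, 9, 21)

For a Dirichlet(α) prior with multinomial counts c, the posterior is Dirichlet(α + c) componentwise.
Counts are posterior − prior componentwise: 19−12=7, 36−11=25, 7−4=3, 27−9=18, 21−12=9, 25−4=21.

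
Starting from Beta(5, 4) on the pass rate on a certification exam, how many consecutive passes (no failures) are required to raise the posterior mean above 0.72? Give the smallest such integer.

k = 6

After k passes and 0 failures the posterior is Beta(5+k, 4), with mean (5+k)/(5+4+k).
Set (5+k)/(9+k) > 0.72 and solve: k > (0.72·9 − 5)/(1 − 0.72) = 5.286.
The smallest integer exceeding 5.286 is 6, and checking k=6: (11)/(15) = 0.7333 > 0.72.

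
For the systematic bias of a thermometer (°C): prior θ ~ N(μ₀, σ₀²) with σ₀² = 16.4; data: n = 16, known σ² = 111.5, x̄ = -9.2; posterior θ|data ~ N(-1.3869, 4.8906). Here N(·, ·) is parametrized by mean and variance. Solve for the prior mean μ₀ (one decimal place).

μ₀ = 17.0

With known observation variance, the Normal–Normal posterior has precision τ_n = τ₀ + n/σ² and mean μ_n = (τ₀μ₀ + (n/σ²)x̄)/τ_n.
Here τ₀ = 1/16.4 = 0.060976 and τ_data = 16/111.5 = 0.143498, so τ_n = 0.204474.
Rearranging for μ₀: μ₀ = (μ_n·τ_n − τ_data·x̄)/τ₀ = (-1.3869·0.204474 − 0.143498·-9.2) / 0.060976 = 1.036597/0.060976 ≈ 17.0.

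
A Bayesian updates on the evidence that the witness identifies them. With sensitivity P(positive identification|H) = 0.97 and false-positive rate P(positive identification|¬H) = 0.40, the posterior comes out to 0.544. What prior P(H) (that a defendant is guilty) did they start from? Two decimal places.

In odds form, posterior odds = prior odds × likelihood ratio, so prior odds = posterior odds ÷ LR.
Posterior odds = 0.544/(1−0.544) = 1.1930. LR = 0.97/0.40 = 2.4250.
Prior odds = 1.1930/2.4250 = 0.4920, so P(H) = 0.4920/(1+0.4920) ≈ 0.33.

P(H) = 0.33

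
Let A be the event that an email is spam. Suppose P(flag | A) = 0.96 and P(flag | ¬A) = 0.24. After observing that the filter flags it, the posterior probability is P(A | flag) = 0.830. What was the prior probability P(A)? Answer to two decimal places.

Bayes' rule in odds form gives O(A|E) = O(A)·[P(E|A)/P(E|¬A)], hence O(A) = O(A|E)/LR.
Posterior odds = 0.830/(1−0.830) = 4.8824. LR = 0.96/0.24 = 4.0000.
Prior odds = 4.8824/4.0000 = 1.2206, so P(A) = 1.2206/(1+1.2206) ≈ 0.55.

P(A) = 0.55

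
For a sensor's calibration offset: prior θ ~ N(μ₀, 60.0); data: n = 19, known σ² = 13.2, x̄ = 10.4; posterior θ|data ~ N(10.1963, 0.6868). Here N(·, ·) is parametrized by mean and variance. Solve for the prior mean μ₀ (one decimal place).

The posterior mean is a precision-weighted average: μ_n = (τ₀μ₀ + τ_data·x̄)/(τ₀+τ_data), with τ₀=1/σ₀² and τ_data=n/σ².
Here τ₀ = 1/60.0 = 0.016667 and τ_data = 19/13.2 = 1.439394, so τ_n = 1.456061.
Rearranging for μ₀: μ₀ = (μ_n·τ_n − τ_data·x̄)/τ₀ = (10.1963·1.456061 − 1.439394·10.4) / 0.016667 = -0.123263/0.016667 ≈ -7.4.

μ₀ = -7.4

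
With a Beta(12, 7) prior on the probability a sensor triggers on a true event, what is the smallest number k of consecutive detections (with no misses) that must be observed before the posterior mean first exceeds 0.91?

After k detections and 0 misses the posterior is Beta(12+k, 7), with mean (12+k)/(12+7+k).
Set (12+k)/(19+k) > 0.91 and solve: k > (0.91·19 − 12)/(1 − 0.91) = 58.778.
The smallest integer exceeding 58.778 is 59, and checking k=59: (71)/(78) = 0.9103 > 0.91.

k = 59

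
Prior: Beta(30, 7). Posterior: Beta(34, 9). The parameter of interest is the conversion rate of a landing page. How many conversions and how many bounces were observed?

4 conversions and 2 bounces

Beta is conjugate to the binomial likelihood: posterior = Beta(a+s, b+f).
So s = 34 − 30 = 4 and f = 9 − 7 = 2.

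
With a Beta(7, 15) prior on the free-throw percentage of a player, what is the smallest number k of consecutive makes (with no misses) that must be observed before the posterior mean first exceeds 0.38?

k = 3

After k makes and 0 misses the posterior is Beta(7+k, 15), with mean (7+k)/(7+15+k).
Set (7+k)/(22+k) > 0.38 and solve: k > (0.38·22 − 7)/(1 − 0.38) = 2.194.
The smallest integer exceeding 2.194 is 3.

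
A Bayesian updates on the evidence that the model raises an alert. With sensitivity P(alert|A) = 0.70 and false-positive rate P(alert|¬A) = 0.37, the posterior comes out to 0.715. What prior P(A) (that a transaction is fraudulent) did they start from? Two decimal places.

P(A) = 0.57

Bayes' rule in odds form gives O(A|E) = O(A)·[P(E|A)/P(E|¬A)], hence O(A) = O(A|E)/LR.
Posterior odds = 0.715/(1−0.715) = 2.5088. LR = 0.70/0.37 = 1.8919.
Prior odds = 2.5088/1.8919 = 1.3261, so P(A) = 1.3261/(1+1.3261) ≈ 0.57.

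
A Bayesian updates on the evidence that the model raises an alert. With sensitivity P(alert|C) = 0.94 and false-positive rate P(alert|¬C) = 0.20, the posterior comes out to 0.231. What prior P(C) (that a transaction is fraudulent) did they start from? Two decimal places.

P(C) = 0.06

Bayes' rule in odds form gives O(C|E) = O(C)·[P(E|C)/P(E|¬C)], hence O(C) = O(C|E)/LR.
Posterior odds = 0.231/(1−0.231) = 0.3004. LR = 0.94/0.20 = 4.7000.
Prior odds = 0.3004/4.7000 = 0.0639, so P(C) = 0.0639/(1+0.0639) ≈ 0.06.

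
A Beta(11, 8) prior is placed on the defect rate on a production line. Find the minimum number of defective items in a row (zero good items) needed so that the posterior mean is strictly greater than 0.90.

k = 62

After k defective items and 0 good items the posterior is Beta(11+k, 8), with mean (11+k)/(11+8+k).
Set (11+k)/(19+k) > 0.90 and solve: k > (0.90·19 − 11)/(1 − 0.90) = 61.000.
The smallest integer exceeding 61.000 is 62, and checking k=62: (73)/(81) = 0.9012 > 0.90.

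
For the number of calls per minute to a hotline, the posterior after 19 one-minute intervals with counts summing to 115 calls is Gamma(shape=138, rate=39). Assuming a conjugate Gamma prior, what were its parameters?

A Gamma(α, β) prior (rate parametrization) on a Poisson rate with n observations summing to S gives posterior Gamma(α+S, β+n).
So α = 138 − 115 = 23 and β = 39 − 19 = 20.

Gamma(shape=23, rate=20)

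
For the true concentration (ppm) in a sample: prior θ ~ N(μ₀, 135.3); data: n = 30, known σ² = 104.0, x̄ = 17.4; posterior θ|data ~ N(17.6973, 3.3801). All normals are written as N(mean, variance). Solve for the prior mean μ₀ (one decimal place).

With known observation variance, the Normal–Normal posterior has precision τ_n = τ₀ + n/σ² and mean μ_n = (τ₀μ₀ + (n/σ²)x̄)/τ_n.
Here τ₀ = 1/135.3 = 0.007391 and τ_data = 30/104.0 = 0.288462, so τ_n = 0.295853.
Rearranging for μ₀: μ₀ = (μ_n·τ_n − τ_data·x̄)/τ₀ = (17.6973·0.295853 − 0.288462·17.4) / 0.007391 = 0.216560/0.007391 ≈ 29.3.

μ₀ = 29.3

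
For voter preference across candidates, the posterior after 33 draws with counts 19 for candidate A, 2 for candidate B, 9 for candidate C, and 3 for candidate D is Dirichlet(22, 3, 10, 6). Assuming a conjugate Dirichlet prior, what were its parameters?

For a Dirichlet(α) prior with multinomial counts c, the posterior is Dirichlet(α + c) componentwise.
Subtract each count from the matching posterior parameter: 22−19=3, 3−2=1, 10−9=1, 6−3=3.

Dirichlet(3, 1, 1, 3)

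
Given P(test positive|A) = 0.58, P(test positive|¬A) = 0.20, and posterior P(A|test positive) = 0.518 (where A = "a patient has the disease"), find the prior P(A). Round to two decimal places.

Bayes' rule in odds form gives O(A|E) = O(A)·[P(E|A)/P(E|¬A)], hence O(A) = O(A|E)/LR.
Posterior odds = 0.518/(1−0.518) = 1.0747. LR = 0.58/0.20 = 2.9000.
Prior odds = 1.0747/2.9000 = 0.3706, so P(A) = 0.3706/(1+0.3706) ≈ 0.27.

P(A) = 0.27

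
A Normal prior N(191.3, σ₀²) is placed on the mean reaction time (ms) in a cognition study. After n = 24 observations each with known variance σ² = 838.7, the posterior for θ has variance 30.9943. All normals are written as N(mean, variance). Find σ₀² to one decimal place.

Posterior precision equals prior precision plus data precision: 1/σ_n² = 1/σ₀² + n/σ².
So 1/σ₀² = 1/30.9943 − 24/838.7 = 0.032264 − 0.028616 = 0.003648.
Hence σ₀² = 1/0.003648 ≈ 274.1.

σ₀² = 274.1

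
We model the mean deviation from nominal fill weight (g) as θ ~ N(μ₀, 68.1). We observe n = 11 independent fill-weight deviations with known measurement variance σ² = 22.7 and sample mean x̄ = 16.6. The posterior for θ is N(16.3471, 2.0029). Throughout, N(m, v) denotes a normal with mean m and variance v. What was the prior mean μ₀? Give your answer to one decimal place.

μ₀ = 8.0

With known observation variance, the Normal–Normal posterior has precision τ_n = τ₀ + n/σ² and mean μ_n = (τ₀μ₀ + (n/σ²)x̄)/τ_n.
Here τ₀ = 1/68.1 = 0.014684 and τ_data = 11/22.7 = 0.484581, so τ_n = 0.499265.
Rearranging for μ₀: μ₀ = (μ_n·τ_n − τ_data·x̄)/τ₀ = (16.3471·0.499265 − 0.484581·16.6) / 0.014684 = 0.117490/0.014684 ≈ 8.0.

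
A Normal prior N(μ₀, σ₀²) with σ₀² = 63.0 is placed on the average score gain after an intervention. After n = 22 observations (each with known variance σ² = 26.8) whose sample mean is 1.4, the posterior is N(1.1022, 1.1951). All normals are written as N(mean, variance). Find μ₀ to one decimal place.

μ₀ = -14.3

The posterior mean is a precision-weighted average: μ_n = (τ₀μ₀ + τ_data·x̄)/(τ₀+τ_data), with τ₀=1/σ₀² and τ_data=n/σ².
Here τ₀ = 1/63.0 = 0.015873 and τ_data = 22/26.8 = 0.820896, so τ_n = 0.836769.
Rearranging for μ₀: μ₀ = (μ_n·τ_n − τ_data·x̄)/τ₀ = (1.1022·0.836769 − 0.820896·1.4) / 0.015873 = -0.226968/0.015873 ≈ -14.3.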